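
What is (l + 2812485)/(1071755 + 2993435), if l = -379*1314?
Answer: 2314479/4065190 ≈ 0.56934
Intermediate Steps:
l = -498006
(l + 2812485)/(1071755 + 2993435) = (-498006 + 2812485)/(1071755 + 2993435) = 2314479/4065190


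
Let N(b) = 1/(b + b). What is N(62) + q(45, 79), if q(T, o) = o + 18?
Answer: 12029/124 ≈ 97.008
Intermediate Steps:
q(T, o) = 18 + o
N(b) = 1/(2*b)
N(62) + q(45, 79) = (1/2)/62 + (18 + 79) = (1/2)*(1/62) + 97 = 1/124 + 97 = 12029/124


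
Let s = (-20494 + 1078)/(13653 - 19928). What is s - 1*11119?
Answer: -69752309/6275 ≈ -11116.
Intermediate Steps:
s = 19416/6275 (s = -19416/(-6275) = -19416*(-1/6275) = 19416/6275 ≈ 3.0942)
s - 1*11119 = 19416/6275 - 1*11119 = 19416/6275 - 11119 = -69752309/6275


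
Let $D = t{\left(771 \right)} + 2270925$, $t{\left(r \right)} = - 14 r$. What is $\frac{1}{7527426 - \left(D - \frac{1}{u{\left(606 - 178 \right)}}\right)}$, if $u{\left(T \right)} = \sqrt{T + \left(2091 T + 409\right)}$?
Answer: $\frac{4718363851575}{24853014323581739624} - \frac{\sqrt{895785}}{24853014323581739624} \approx 1.8985 \cdot 10^{-7}$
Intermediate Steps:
$u{\left(T \right)} = \sqrt{409 + 2092 T}$ ($u{\left(T \right)} = \sqrt{T + \left(409 + 2091 T\right)} = \sqrt{409 + 2092 T}$)
$D = 2260131$ ($D = \left(-14\right) 771 + 2270925 = -10794 + 2270925 = 2260131$)
$\frac{1}{7527426 - \left(D - \frac{1}{u{\left(606 - 178 \right)}}\right)} = \frac{1}{7527426 + \left(\frac{1}{\sqrt{409 + 2092 \left(606 - 178\right)}} - 2260131\right)} = \frac{1}{7527426 - \left(2260131 - \frac{1}{\sqrt{409 + 2092 \left(606 - 178\right)}}\right)} = \frac{1}{7527426 - \left(2260131 - \frac{1}{\sqrt{409 + 2092 \cdot 428}}\right)} = \frac{1}{7527426 - \left(2260131 - \frac{1}{\sqrt{409 + 895376}}\right)} = \frac{1}{7527426 - \left(2260131 - \frac{1}{\sqrt{895785}}\right)} = \frac{1}{7527426 - \left(2260131 - \frac{\sqrt{895785}}{895785}\right)} = \frac{1}{5267295 + \frac{\sqrt{895785}}{895785}}$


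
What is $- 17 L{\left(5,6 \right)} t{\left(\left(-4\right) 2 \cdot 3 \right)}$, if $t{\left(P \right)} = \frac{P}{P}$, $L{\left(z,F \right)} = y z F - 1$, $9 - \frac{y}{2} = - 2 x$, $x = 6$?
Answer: $-21403$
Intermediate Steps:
$y = 42$ ($y = 18 - 2 \left(\left(-2\right) 6\right) = 18 - -24 = 18 + 24 = 42$)
$L{\left(z,F \right)} = -1 + 42 F z$ ($L{\left(z,F \right)} = 42 z F - 1 = 42 F z - 1 = -1 + 42 F z$)
$t{\left(P \right)} = 1$
$- 17 L{\left(5,6 \right)} t{\left(\left(-4\right) 2 \cdot 3 \right)} = - 17 \left(-1 + 42 \cdot 6 \cdot 5\right) 1 = - 17 \left(-1 + 1260\right) 1 = \left(-17\right) 1259 \cdot 1 = \left(-21403\right) 1 = -21403$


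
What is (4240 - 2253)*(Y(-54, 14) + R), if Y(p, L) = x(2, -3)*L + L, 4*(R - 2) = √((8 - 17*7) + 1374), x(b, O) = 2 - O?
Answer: 170882 + 1987*√1263/4 ≈ 1.8854e+5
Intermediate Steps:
R = 2 + √1263/4 (R = 2 + √((8 - 17*7) + 1374)/4 = 2 + √((8 - 119) + 1374)/4 = 2 + √(-111 + 1374)/4 = 2 + √1263/4 ≈ 10.885)
Y(p, L) = 6*L (Y(p, L) = (2 - 1*(-3))*L + L = (2 + 3)*L + L = 5*L + L = 6*L)
(4240 - 2253)*(Y(-54, 14) + R) = (4240 - 2253)*(6*14 + (2 + √1263/4)) = 1987*(84 + (2 + √1263/4)) = 1987*(86 + √1263/4) = 170882 + 1987*√1263/4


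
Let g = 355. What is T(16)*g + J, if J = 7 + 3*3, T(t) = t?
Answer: 5696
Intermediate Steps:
J = 16 (J = 7 + 9 = 16)
T(16)*g + J = 16*355 + 16 = 5680 + 16 = 5696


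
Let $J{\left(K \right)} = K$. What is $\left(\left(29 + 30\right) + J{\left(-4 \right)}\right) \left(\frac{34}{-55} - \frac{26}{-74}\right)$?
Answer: $- \frac{543}{37} \approx -14.676$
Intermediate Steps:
$\left(\left(29 + 30\right) + J{\left(-4 \right)}\right) \left(\frac{34}{-55} - \frac{26}{-74}\right) = \left(\left(29 + 30\right) - 4\right) \left(\frac{34}{-55} - \frac{26}{-74}\right) = \left(59 - 4\right) \left(34 \left(- \frac{1}{55}\right) - - \frac{13}{37}\right) = 55 \left(- \frac{34}{55} + \frac{13}{37}\right) = 55 \left(- \frac{543}{2035}\right) = - \frac{543}{37}$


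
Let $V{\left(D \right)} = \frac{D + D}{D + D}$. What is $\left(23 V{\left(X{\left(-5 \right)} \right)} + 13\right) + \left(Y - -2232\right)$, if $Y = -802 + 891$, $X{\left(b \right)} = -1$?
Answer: $2357$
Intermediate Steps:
$Y = 89$
$V{\left(D \right)} = 1$ ($V{\left(D \right)} = \frac{2 D}{2 D} = 2 D \frac{1}{2 D} = 1$)
$\left(23 V{\left(X{\left(-5 \right)} \right)} + 13\right) + \left(Y - -2232\right) = \left(23 \cdot 1 + 13\right) + \left(89 - -2232\right) = \left(23 + 13\right) + \left(89 + 2232\right) = 36 + 2321 = 2357$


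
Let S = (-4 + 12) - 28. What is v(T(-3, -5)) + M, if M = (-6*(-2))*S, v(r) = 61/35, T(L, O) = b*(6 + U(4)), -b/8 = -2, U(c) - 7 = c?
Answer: -8339/35 ≈ -238.26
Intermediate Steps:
U(c) = 7 + c
S = -20 (S = 8 - 28 = -20)
b = 16 (b = -8*(-2) = 16)
T(L, O) = 272 (T(L, O) = 16*(6 + (7 + 4)) = 16*(6 + 11) = 16*17 = 272)
v(r) = 61/35 (v(r) = 61*(1/35) = 61/35)
M = -240 (M = -6*(-2)*(-20) = 12*(-20) = -240)
v(T(-3, -5)) + M = 61/35 - 240 = -8339/35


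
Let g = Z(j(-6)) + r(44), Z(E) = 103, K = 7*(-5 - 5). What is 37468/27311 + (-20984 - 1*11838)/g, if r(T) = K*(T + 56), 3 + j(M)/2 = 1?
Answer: 1154818438/188363967 ≈ 6.1308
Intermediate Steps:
K = -70 (K = 7*(-10) = -70)
j(M) = -4 (j(M) = -6 + 2*1 = -6 + 2 = -4)
r(T) = -3920 - 70*T (r(T) = -70*(T + 56) = -70*(56 + T) = -3920 - 70*T)
g = -6897 (g = 103 + (-3920 - 70*44) = 103 + (-3920 - 3080) = 103 - 7000 = -6897)
37468/27311 + (-20984 - 1*11838)/g = 37468/27311 + (-20984 - 1*11838)/(-6897) = 37468*(1/27311) + (-20984 - 11838)*(-1/6897) = 37468/27311 - 32822*(-1/6897) = 37468/27311 + 32822/6897 = 1154818438/188363967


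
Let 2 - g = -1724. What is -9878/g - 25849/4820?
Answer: -46113667/4159660 ≈ -11.086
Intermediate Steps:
g = 1726 (g = 2 - 1*(-1724) = 2 + 1724 = 1726)
-9878/g - 25849/4820 = -9878/1726 - 25849/4820 = -9878*1/1726 - 25849*1/4820 = -4939/863 - 25849/4820 = -46113667/4159660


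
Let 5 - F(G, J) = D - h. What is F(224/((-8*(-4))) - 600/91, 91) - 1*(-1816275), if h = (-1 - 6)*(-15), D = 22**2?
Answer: 1815901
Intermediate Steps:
D = 484
h = 105 (h = -7*(-15) = 105)
F(G, J) = -374 (F(G, J) = 5 - (484 - 1*105) = 5 - (484 - 105) = 5 - 1*379 = 5 - 379 = -374)
F(224/((-8*(-4))) - 600/91, 91) - 1*(-1816275) = -374 - 1*(-1816275) = -374 + 1816275 = 1815901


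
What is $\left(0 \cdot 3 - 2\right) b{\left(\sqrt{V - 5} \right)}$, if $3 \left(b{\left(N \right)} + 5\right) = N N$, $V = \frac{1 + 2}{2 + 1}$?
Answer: $\frac{38}{3} \approx 12.667$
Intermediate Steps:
$V = 1$ ($V = \frac{3}{3} = 3 \cdot \frac{1}{3} = 1$)
$b{\left(N \right)} = -5 + \frac{N^{2}}{3}$ ($b{\left(N \right)} = -5 + \frac{N N}{3} = -5 + \frac{N^{2}}{3}$)
$\left(0 \cdot 3 - 2\right) b{\left(\sqrt{V - 5} \right)} = \left(0 \cdot 3 - 2\right) \left(-5 + \frac{\left(\sqrt{1 - 5}\right)^{2}}{3}\right) = \left(0 - 2\right) \left(-5 + \frac{\left(\sqrt{-4}\right)^{2}}{3}\right) = - 2 \left(-5 + \frac{\left(2 i\right)^{2}}{3}\right) = - 2 \left(-5 + \frac{1}{3} \left(-4\right)\right) = - 2 \left(-5 - \frac{4}{3}\right) = \left(-2\right) \left(- \frac{19}{3}\right) = \frac{38}{3}$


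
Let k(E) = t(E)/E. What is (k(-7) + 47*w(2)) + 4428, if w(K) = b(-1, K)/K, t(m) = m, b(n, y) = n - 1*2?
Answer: 8717/2 ≈ 4358.5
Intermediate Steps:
b(n, y) = -2 + n (b(n, y) = n - 2 = -2 + n)
w(K) = -3/K (w(K) = (-2 - 1)/K = -3/K)
k(E) = 1 (k(E) = E/E = 1)
(k(-7) + 47*w(2)) + 4428 = (1 + 47*(-3/2)) + 4428 = (1 - 141/2) + 4428 = -139/2 + 4428 = 8717/2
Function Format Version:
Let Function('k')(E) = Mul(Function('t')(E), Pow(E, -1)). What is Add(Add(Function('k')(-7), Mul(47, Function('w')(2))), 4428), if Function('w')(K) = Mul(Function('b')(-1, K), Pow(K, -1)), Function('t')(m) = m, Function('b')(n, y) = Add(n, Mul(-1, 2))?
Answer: Rational(8717, 2) ≈ 4358.5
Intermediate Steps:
Function('b')(n, y) = Add(-2, n) (Function('b')(n, y) = Add(n, -2) = Add(-2, n))
Function('w')(K) = Mul(-3, Pow(K, -1)) (Function('w')(K) = Mul(Add(-2, -1), Pow(K, -1)) = Mul(-3, Pow(K, -1)))
Function('k')(E) = 1 (Function('k')(E) = Mul(E, Pow(E, -1)) = 1)
Add(Add(Function('k')(-7), Mul(47, Function('w')(2))), 4428) = Add(Add(1, Mul(47, Mul(-3, Pow(2, -1)))), 4428) = Add(Add(1, Mul(47, Mul(-3, Rational(1, 2)))), 4428) = Add(Add(1, Mul(47, Rational(-3, 2))), 4428) = Add(Add(1, Rational(-141, 2)), 4428) = Add(Rational(-139, 2), 4428) = Rational(8717, 2)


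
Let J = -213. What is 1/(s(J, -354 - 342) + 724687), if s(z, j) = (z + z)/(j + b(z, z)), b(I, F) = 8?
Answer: 344/249292541 ≈ 1.3799e-6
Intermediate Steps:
s(z, j) = 2*z/(8 + j) (s(z, j) = (z + z)/(j + 8) = (2*z)/(8 + j) = 2*z/(8 + j))
1/(s(J, -354 - 342) + 724687) = 1/(2*(-213)/(8 + (-354 - 342)) + 724687) = 1/(2*(-213)/(8 - 696) + 724687) = 1/(2*(-213)/(-688) + 724687) = 1/(2*(-213)*(-1/688) + 724687) = 1/(213/344 + 724687) = 1/(249292541/344) = 344/249292541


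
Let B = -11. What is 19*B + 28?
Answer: -181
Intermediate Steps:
19*B + 28 = 19*(-11) + 28 = -209 + 28 = -181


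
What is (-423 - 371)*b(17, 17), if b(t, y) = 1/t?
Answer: -794/17 ≈ -46.706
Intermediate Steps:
(-423 - 371)*b(17, 17) = (-423 - 371)/17 = -794*1/17 = -794/17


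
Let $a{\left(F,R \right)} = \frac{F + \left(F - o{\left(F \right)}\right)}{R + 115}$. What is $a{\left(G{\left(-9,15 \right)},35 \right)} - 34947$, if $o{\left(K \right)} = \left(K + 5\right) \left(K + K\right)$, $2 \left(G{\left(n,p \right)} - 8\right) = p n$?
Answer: $- \frac{3499103}{100} \approx -34991.0$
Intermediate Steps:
$G{\left(n,p \right)} = 8 + \frac{n p}{2}$ ($G{\left(n,p \right)} = 8 + \frac{p n}{2} = 8 + \frac{n p}{2}$)
$o{\left(K \right)} = 2 K \left(5 + K\right)$ ($o{\left(K \right)} = \left(5 + K\right) 2 K = 2 K \left(5 + K\right)$)
$a{\left(F,R \right)} = \frac{2 F - 2 F \left(5 + F\right)}{115 + R}$ ($a{\left(F,R \right)} = \frac{F + \left(F - 2 F \left(5 + F\right)\right)}{R + 115} = \frac{F - \left(- F + 2 F \left(5 + F\right)\right)}{115 + R} = \frac{2 F - 2 F \left(5 + F\right)}{115 + R}$)
$a{\left(G{\left(-9,15 \right)},35 \right)} - 34947 = \frac{2 \left(8 + \frac{1}{2} \left(-9\right) 15\right) \left(-4 - \left(8 + \frac{1}{2} \left(-9\right) 15\right)\right)}{115 + 35} - 34947 = \frac{2 \left(8 - \frac{135}{2}\right) \left(-4 - \left(8 - \frac{135}{2}\right)\right)}{150} - 34947 = 2 \left(- \frac{119}{2}\right) \frac{1}{150} \left(-4 - - \frac{119}{2}\right) - 34947 = 2 \left(- \frac{119}{2}\right) \frac{1}{150} \left(-4 + \frac{119}{2}\right) - 34947 = 2 \left(- \frac{119}{2}\right) \frac{1}{150} \cdot \frac{111}{2} - 34947 = - \frac{4403}{100} - 34947 = - \frac{3499103}{100}$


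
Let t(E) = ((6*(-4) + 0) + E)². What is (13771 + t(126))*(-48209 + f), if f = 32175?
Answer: -387621950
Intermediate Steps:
t(E) = (-24 + E)² (t(E) = ((-24 + 0) + E)² = (-24 + E)²)
(13771 + t(126))*(-48209 + f) = (13771 + (-24 + 126)²)*(-48209 + 32175) = (13771 + 102²)*(-16034) = (13771 + 10404)*(-16034) = 24175*(-16034) = -387621950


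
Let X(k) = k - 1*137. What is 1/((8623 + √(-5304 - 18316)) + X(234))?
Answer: 436/3803101 - I*√5905/38031010 ≈ 0.00011464 - 2.0206e-6*I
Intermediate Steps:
X(k) = -137 + k (X(k) = k - 137 = -137 + k)
1/((8623 + √(-5304 - 18316)) + X(234)) = 1/((8623 + √(-5304 - 18316)) + (-137 + 234)) = 1/((8623 + √(-23620)) + 97) = 1/((8623 + 2*I*√5905) + 97) = 1/(8720 + 2*I*√5905)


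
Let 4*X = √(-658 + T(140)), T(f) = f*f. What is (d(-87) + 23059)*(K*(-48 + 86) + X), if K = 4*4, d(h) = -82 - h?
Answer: 14022912 + 5766*√18942 ≈ 1.4816e+7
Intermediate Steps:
T(f) = f²
K = 16
X = √18942/4 (X = √(-658 + 140²)/4 = √(-658 + 19600)/4 = √18942/4 ≈ 34.407)
(d(-87) + 23059)*(K*(-48 + 86) + X) = ((-82 - 1*(-87)) + 23059)*(16*(-48 + 86) + √18942/4) = ((-82 + 87) + 23059)*(16*38 + √18942/4) = (5 + 23059)*(608 + √18942/4) = 23064*(608 + √18942/4) = 14022912 + 5766*√18942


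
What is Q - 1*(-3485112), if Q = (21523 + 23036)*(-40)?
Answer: 1702752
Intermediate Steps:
Q = -1782360 (Q = 44559*(-40) = -1782360)
Q - 1*(-3485112) = -1782360 - 1*(-3485112) = -1782360 + 3485112 = 1702752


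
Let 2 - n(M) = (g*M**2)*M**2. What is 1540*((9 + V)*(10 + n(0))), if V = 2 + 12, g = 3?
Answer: 425040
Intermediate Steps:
n(M) = 2 - 3*M**4 (n(M) = 2 - 3*M**2*M**2 = 2 - 3*M**4)
V = 14
1540*((9 + V)*(10 + n(0))) = 1540*((9 + 14)*(10 + (2 - 3*0**4))) = 1540*(23*(10 + (2 - 3*0))) = 1540*(23*(10 + (2 + 0))) = 1540*(23*(10 + 2)) = 1540*(23*12) = 1540*276 = 425040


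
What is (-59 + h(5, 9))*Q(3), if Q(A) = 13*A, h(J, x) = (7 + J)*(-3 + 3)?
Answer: -2301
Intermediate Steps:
h(J, x) = 0 (h(J, x) = (7 + J)*0 = 0)
(-59 + h(5, 9))*Q(3) = (-59 + 0)*(13*3) = -59*39 = -2301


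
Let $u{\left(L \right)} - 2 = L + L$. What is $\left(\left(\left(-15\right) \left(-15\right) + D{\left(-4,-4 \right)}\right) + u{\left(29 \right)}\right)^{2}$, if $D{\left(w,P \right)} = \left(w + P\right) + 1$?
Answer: $77284$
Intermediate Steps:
$u{\left(L \right)} = 2 + 2 L$ ($u{\left(L \right)} = 2 + \left(L + L\right) = 2 + 2 L$)
$D{\left(w,P \right)} = 1 + P + w$ ($D{\left(w,P \right)} = \left(P + w\right) + 1 = 1 + P + w$)
$\left(\left(\left(-15\right) \left(-15\right) + D{\left(-4,-4 \right)}\right) + u{\left(29 \right)}\right)^{2} = \left(\left(\left(-15\right) \left(-15\right) - 7\right) + \left(2 + 2 \cdot 29\right)\right)^{2} = \left(\left(225 - 7\right) + \left(2 + 58\right)\right)^{2} = \left(218 + 60\right)^{2} = 278^{2} = 77284$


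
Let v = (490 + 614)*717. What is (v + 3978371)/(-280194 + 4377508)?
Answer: 4769939/4097314 ≈ 1.1642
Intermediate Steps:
v = 791568 (v = 1104*717 = 791568)
(v + 3978371)/(-280194 + 4377508) = (791568 + 3978371)/(-280194 + 4377508) = 4769939/4097314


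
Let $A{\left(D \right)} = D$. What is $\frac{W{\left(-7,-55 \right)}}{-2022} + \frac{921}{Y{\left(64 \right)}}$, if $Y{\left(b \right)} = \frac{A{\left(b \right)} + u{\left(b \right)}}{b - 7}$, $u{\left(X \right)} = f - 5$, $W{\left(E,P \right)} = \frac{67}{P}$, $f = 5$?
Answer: $\frac{2919097829}{3558720} \approx 820.27$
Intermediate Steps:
$u{\left(X \right)} = 0$ ($u{\left(X \right)} = 5 - 5 = 0$)
$Y{\left(b \right)} = \frac{b}{-7 + b}$ ($Y{\left(b \right)} = \frac{b + 0}{b - 7} = \frac{b}{-7 + b}$)
$\frac{W{\left(-7,-55 \right)}}{-2022} + \frac{921}{Y{\left(64 \right)}} = \frac{67 \frac{1}{-55}}{-2022} + \frac{921}{64 \frac{1}{-7 + 64}} = 67 \left(- \frac{1}{55}\right) \left(- \frac{1}{2022}\right) + \frac{921}{64 \cdot \frac{1}{57}} = \left(- \frac{67}{55}\right) \left(- \frac{1}{2022}\right) + \frac{921}{64 \cdot \frac{1}{57}} = \frac{67}{111210} + \frac{921}{\frac{64}{57}} = \frac{67}{111210} + 921 \cdot \frac{57}{64} = \frac{67}{111210} + \frac{52497}{64} = \frac{2919097829}{3558720}$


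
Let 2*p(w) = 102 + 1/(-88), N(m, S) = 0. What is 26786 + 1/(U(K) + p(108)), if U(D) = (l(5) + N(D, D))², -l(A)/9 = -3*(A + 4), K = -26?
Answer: 278617230990/10401599 ≈ 26786.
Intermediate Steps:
l(A) = 108 + 27*A (l(A) = -(-27)*(A + 4) = -(-27)*(4 + A) = -9*(-12 - 3*A) = 108 + 27*A)
U(D) = 59049 (U(D) = ((108 + 27*5) + 0)² = ((108 + 135) + 0)² = (243 + 0)² = 243² = 59049)
p(w) = 8975/176 (p(w) = (102 + 1/(-88))/2 = (102 - 1/88)/2 = (½)*(8975/88) = 8975/176)
26786 + 1/(U(K) + p(108)) = 26786 + 1/(59049 + 8975/176) = 26786 + 1/(10401599/176) = 26786 + 176/10401599 = 278617230990/10401599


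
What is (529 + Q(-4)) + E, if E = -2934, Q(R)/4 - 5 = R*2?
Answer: -2417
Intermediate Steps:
Q(R) = 20 + 8*R (Q(R) = 20 + 4*(R*2) = 20 + 4*(2*R) = 20 + 8*R)
(529 + Q(-4)) + E = (529 + (20 + 8*(-4))) - 2934 = (529 + (20 - 32)) - 2934 = (529 - 12) - 2934 = 517 - 2934 = -2417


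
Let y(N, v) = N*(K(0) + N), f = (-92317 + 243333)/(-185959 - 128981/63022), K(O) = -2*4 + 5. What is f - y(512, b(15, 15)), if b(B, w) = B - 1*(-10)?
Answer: -3054240697214384/11719637079 ≈ -2.6061e+5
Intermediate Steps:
K(O) = -3 (K(O) = -8 + 5 = -3)
f = -9517330352/11719637079 (f = 151016/(-185959 - 128981*1/63022) = 151016/(-185959 - 128981/63022) = 151016/(-11719637079/63022) = 151016*(-63022/11719637079) = -9517330352/11719637079 ≈ -0.81208)
b(B, w) = 10 + B (b(B, w) = B + 10 = 10 + B)
y(N, v) = N*(-3 + N)
f - y(512, b(15, 15)) = -9517330352/11719637079 - 512*(-3 + 512) = -9517330352/11719637079 - 512*509 = -9517330352/11719637079 - 1*260608 = -9517330352/11719637079 - 260608 = -3054240697214384/11719637079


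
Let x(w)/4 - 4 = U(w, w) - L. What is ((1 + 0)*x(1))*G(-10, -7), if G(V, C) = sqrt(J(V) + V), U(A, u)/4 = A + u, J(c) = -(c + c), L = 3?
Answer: 36*sqrt(10) ≈ 113.84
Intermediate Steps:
J(c) = -2*c
U(A, u) = 4*A + 4*u (U(A, u) = 4*(A + u) = 4*A + 4*u)
G(V, C) = sqrt(-V) (G(V, C) = sqrt(-2*V + V) = sqrt(-V))
x(w) = 4 + 32*w (x(w) = 16 + 4*((4*w + 4*w) - 1*3) = 16 + 4*(8*w - 3) = 16 + 4*(-3 + 8*w) = 16 + (-12 + 32*w) = 4 + 32*w)
((1 + 0)*x(1))*G(-10, -7) = ((1 + 0)*(4 + 32*1))*sqrt(-1*(-10)) = (1*(4 + 32))*sqrt(10) = (1*36)*sqrt(10) = 36*sqrt(10)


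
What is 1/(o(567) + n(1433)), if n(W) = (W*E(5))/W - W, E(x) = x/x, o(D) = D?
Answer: -1/865 ≈ -0.0011561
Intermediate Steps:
E(x) = 1
n(W) = 1 - W (n(W) = (W*1)/W - W = W/W - W = 1 - W)
1/(o(567) + n(1433)) = 1/(567 + (1 - 1*1433)) = 1/(567 + (1 - 1433)) = 1/(567 - 1432) = 1/(-865) = -1/865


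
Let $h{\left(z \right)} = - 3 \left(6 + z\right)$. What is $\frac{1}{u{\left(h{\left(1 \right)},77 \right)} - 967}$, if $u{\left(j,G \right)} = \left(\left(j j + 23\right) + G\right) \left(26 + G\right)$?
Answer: $\frac{1}{54756} \approx 1.8263 \cdot 10^{-5}$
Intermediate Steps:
$h{\left(z \right)} = -18 - 3 z$
$u{\left(j,G \right)} = \left(26 + G\right) \left(23 + G + j^{2}\right)$ ($u{\left(j,G \right)} = \left(\left(j^{2} + 23\right) + G\right) \left(26 + G\right) = \left(\left(23 + j^{2}\right) + G\right) \left(26 + G\right) = \left(23 + G + j^{2}\right) \left(26 + G\right) = \left(26 + G\right) \left(23 + G + j^{2}\right)$)
$\frac{1}{u{\left(h{\left(1 \right)},77 \right)} - 967} = \frac{1}{\left(598 + 77^{2} + 26 \left(-18 - 3\right)^{2} + 49 \cdot 77 + 77 \left(-18 - 3\right)^{2}\right) - 967} = \frac{1}{\left(598 + 5929 + 26 \left(-18 - 3\right)^{2} + 3773 + 77 \left(-18 - 3\right)^{2}\right) - 967} = \frac{1}{\left(598 + 5929 + 26 \left(-21\right)^{2} + 3773 + 77 \left(-21\right)^{2}\right) - 967} = \frac{1}{\left(598 + 5929 + 26 \cdot 441 + 3773 + 77 \cdot 441\right) - 967} = \frac{1}{\left(598 + 5929 + 11466 + 3773 + 33957\right) - 967} = \frac{1}{55723 - 967} = \frac{1}{54756}$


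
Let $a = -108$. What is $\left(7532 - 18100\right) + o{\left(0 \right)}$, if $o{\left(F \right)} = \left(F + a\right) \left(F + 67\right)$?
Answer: $-17804$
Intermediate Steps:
$o{\left(F \right)} = \left(-108 + F\right) \left(67 + F\right)$ ($o{\left(F \right)} = \left(F - 108\right) \left(F + 67\right) = \left(-108 + F\right) \left(67 + F\right)$)
$\left(7532 - 18100\right) + o{\left(0 \right)} = \left(7532 - 18100\right) - \left(7236 - 0^{2}\right) = -10568 + \left(-7236 + 0 + 0\right) = -10568 - 7236 = -17804$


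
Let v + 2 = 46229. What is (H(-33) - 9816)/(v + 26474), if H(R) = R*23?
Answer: -10575/72701 ≈ -0.14546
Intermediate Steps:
H(R) = 23*R
v = 46227 (v = -2 + 46229 = 46227)
(H(-33) - 9816)/(v + 26474) = (23*(-33) - 9816)/(46227 + 26474) = (-759 - 9816)/72701 = -10575*1/72701 = -10575/72701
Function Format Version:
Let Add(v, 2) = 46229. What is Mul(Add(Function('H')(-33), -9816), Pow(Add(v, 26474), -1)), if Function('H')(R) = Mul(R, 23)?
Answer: Rational(-10575, 72701) ≈ -0.14546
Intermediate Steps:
Function('H')(R) = Mul(23, R)
v = 46227 (v = Add(-2, 46229) = 46227)
Mul(Add(Function('H')(-33), -9816), Pow(Add(v, 26474), -1)) = Mul(Add(Mul(23, -33), -9816), Pow(Add(46227, 26474), -1)) = Mul(Add(-759, -9816), Pow(72701, -1)) = Mul(-10575, Rational(1, 72701)) = Rational(-10575, 72701)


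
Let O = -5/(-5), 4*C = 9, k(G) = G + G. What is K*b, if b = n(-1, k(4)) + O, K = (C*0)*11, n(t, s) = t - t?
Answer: 0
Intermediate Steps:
k(G) = 2*G
C = 9/4 (C = (¼)*9 = 9/4 ≈ 2.2500)
n(t, s) = 0
O = 1 (O = -5*(-⅕) = 1)
K = 0 (K = ((9/4)*0)*11 = 0*11 = 0)
b = 1 (b = 0 + 1 = 1)
K*b = 0*1 = 0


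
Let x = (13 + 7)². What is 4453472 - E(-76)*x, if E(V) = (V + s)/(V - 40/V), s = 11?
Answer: 3192892424/717 ≈ 4.4531e+6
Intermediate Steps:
E(V) = (11 + V)/(V - 40/V) (E(V) = (V + 11)/(V - 40/V) = (11 + V)/(V - 40/V))
x = 400 (x = 20² = 400)
4453472 - E(-76)*x = 4453472 - (-76*(11 - 76)/(-40 + (-76)²))*400 = 4453472 - (-76*(-65)/(-40 + 5776))*400 = 4453472 - (-76*(-65)/5736)*400 = 4453472 - (-76*1/5736*(-65))*400 = 4453472 - 1235*400/1434 = 4453472 - 1*247000/717 = 4453472 - 247000/717 = 3192892424/717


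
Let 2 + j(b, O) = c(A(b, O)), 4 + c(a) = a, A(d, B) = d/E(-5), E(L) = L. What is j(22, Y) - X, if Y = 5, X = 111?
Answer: -607/5 ≈ -121.40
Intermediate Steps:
A(d, B) = -d/5 (A(d, B) = d/(-5) = d*(-⅕) = -d/5)
c(a) = -4 + a
j(b, O) = -6 - b/5 (j(b, O) = -2 + (-4 - b/5) = -6 - b/5)
j(22, Y) - X = (-6 - ⅕*22) - 1*111 = (-6 - 22/5) - 111 = -52/5 - 111 = -607/5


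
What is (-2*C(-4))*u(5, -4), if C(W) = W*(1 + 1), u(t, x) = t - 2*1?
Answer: 48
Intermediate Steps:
u(t, x) = -2 + t (u(t, x) = t - 2 = -2 + t)
C(W) = 2*W (C(W) = W*2 = 2*W)
(-2*C(-4))*u(5, -4) = (-4*(-4))*(-2 + 5) = -2*(-8)*3 = 16*3 = 48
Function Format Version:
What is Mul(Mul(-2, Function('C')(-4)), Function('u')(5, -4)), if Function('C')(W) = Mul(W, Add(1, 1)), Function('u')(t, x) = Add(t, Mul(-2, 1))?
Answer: 48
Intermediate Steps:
Function('u')(t, x) = Add(-2, t) (Function('u')(t, x) = Add(t, -2) = Add(-2, t))
Function('C')(W) = Mul(2, W) (Function('C')(W) = Mul(W, 2) = Mul(2, W))
Mul(Mul(-2, Function('C')(-4)), Function('u')(5, -4)) = Mul(Mul(-2, Mul(2, -4)), Add(-2, 5)) = Mul(Mul(-2, -8), 3) = Mul(16, 3) = 48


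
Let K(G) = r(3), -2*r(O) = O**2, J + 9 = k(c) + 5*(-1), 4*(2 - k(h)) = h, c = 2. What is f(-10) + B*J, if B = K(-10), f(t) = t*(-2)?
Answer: 305/4 ≈ 76.250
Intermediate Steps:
k(h) = 2 - h/4
f(t) = -2*t
J = -25/2 (J = -9 + ((2 - 1/4*2) + 5*(-1)) = -9 + ((2 - 1/2) - 5) = -9 + (3/2 - 5) = -9 - 7/2 = -25/2 ≈ -12.500)
r(O) = -O**2/2
K(G) = -9/2 (K(G) = -1/2*3**2 = -1/2*9 = -9/2)
B = -9/2 ≈ -4.5000
f(-10) + B*J = -2*(-10) - 9/2*(-25/2) = 20 + 225/4 = 305/4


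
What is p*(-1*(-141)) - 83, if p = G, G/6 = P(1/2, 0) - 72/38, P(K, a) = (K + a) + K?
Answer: -15959/19 ≈ -839.95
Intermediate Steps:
P(K, a) = a + 2*K
G = -102/19 (G = 6*((0 + 2/2) - 72/38) = 6*((0 + 2*(½)) - 72/38) = 6*((0 + 1) - 1*36/19) = 6*(1 - 36/19) = 6*(-17/19) = -102/19 ≈ -5.3684)
p = -102/19 ≈ -5.3684
p*(-1*(-141)) - 83 = -(-102)*(-141)/19 - 83 = -102/19*141 - 83 = -14382/19 - 83 = -15959/19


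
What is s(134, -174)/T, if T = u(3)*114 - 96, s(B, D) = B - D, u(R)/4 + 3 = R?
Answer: -77/24 ≈ -3.2083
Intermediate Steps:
u(R) = -12 + 4*R
T = -96 (T = (-12 + 4*3)*114 - 96 = (-12 + 12)*114 - 96 = 0*114 - 96 = 0 - 96 = -96)
s(134, -174)/T = (134 - 1*(-174))/(-96) = (134 + 174)*(-1/96) = 308*(-1/96) = -77/24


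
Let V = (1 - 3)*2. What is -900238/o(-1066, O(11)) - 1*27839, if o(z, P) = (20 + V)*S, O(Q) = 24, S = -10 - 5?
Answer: -2890561/120 ≈ -24088.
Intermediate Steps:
S = -15
V = -4 (V = -2*2 = -4)
o(z, P) = -240 (o(z, P) = (20 - 4)*(-15) = 16*(-15) = -240)
-900238/o(-1066, O(11)) - 1*27839 = -900238/(-240) - 1*27839 = -900238*(-1/240) - 27839 = 450119/120 - 27839 = -2890561/120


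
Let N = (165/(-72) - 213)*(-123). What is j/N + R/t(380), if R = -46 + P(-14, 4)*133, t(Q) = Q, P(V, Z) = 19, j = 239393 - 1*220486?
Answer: 583069687/80501860 ≈ 7.2429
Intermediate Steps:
j = 18907 (j = 239393 - 220486 = 18907)
R = 2481 (R = -46 + 19*133 = -46 + 2527 = 2481)
N = 211847/8 (N = (165*(-1/72) - 213)*(-123) = (-55/24 - 213)*(-123) = -5167/24*(-123) = 211847/8 ≈ 26481.)
j/N + R/t(380) = 18907/(211847/8) + 2481/380 = 18907*(8/211847) + 2481*(1/380) = 151256/211847 + 2481/380 = 583069687/80501860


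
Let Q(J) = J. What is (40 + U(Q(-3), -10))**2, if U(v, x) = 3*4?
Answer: 2704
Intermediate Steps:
U(v, x) = 12
(40 + U(Q(-3), -10))**2 = (40 + 12)**2 = 52**2 = 2704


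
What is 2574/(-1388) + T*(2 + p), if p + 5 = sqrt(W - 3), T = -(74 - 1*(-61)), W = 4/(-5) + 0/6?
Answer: 279783/694 - 27*I*sqrt(95) ≈ 403.15 - 263.16*I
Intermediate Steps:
W = -4/5 (W = 4*(-1/5) + 0*(1/6) = -4/5 + 0 = -4/5 ≈ -0.80000)
T = -135 (T = -(74 + 61) = -1*135 = -135)
p = -5 + I*sqrt(95)/5 (p = -5 + sqrt(-4/5 - 3) = -5 + sqrt(-19/5) = -5 + I*sqrt(95)/5 ≈ -5.0 + 1.9494*I)
2574/(-1388) + T*(2 + p) = 2574/(-1388) - 135*(2 + (-5 + I*sqrt(95)/5)) = 2574*(-1/1388) - 135*(-3 + I*sqrt(95)/5) = -1287/694 + (405 - 27*I*sqrt(95)) = 279783/694 - 27*I*sqrt(95)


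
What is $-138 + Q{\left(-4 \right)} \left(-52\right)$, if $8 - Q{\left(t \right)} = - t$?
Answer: $-346$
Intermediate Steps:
$Q{\left(t \right)} = 8 + t$ ($Q{\left(t \right)} = 8 - - t = 8 + t$)
$-138 + Q{\left(-4 \right)} \left(-52\right) = -138 + \left(8 - 4\right) \left(-52\right) = -138 + 4 \left(-52\right) = -138 - 208 = -346$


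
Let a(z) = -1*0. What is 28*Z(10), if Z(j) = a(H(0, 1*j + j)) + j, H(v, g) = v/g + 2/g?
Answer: 280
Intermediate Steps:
H(v, g) = 2/g + v/g
a(z) = 0
Z(j) = j (Z(j) = 0 + j = j)
28*Z(10) = 28*10 = 280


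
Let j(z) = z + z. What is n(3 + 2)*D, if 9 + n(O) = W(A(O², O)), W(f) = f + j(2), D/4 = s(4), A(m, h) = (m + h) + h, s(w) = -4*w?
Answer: -1920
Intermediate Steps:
A(m, h) = m + 2*h (A(m, h) = (h + m) + h = m + 2*h)
D = -64 (D = 4*(-4*4) = 4*(-16) = -64)
j(z) = 2*z
W(f) = 4 + f (W(f) = f + 2*2 = f + 4 = 4 + f)
n(O) = -5 + O² + 2*O (n(O) = -9 + (4 + (O² + 2*O)) = -9 + (4 + O² + 2*O) = -5 + O² + 2*O)
n(3 + 2)*D = (-5 + (3 + 2)² + 2*(3 + 2))*(-64) = (-5 + 5² + 2*5)*(-64) = (-5 + 25 + 10)*(-64) = 30*(-64) = -1920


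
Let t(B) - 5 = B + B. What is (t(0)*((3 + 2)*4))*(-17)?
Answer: -1700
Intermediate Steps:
t(B) = 5 + 2*B (t(B) = 5 + (B + B) = 5 + 2*B)
(t(0)*((3 + 2)*4))*(-17) = ((5 + 2*0)*((3 + 2)*4))*(-17) = ((5 + 0)*(5*4))*(-17) = (5*20)*(-17) = 100*(-17) = -1700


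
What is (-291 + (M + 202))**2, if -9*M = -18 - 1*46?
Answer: 543169/81 ≈ 6705.8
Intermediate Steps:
M = 64/9 (M = -(-18 - 1*46)/9 = -(-18 - 46)/9 = -1/9*(-64) = 64/9 ≈ 7.1111)
(-291 + (M + 202))**2 = (-291 + (64/9 + 202))**2 = (-291 + 1882/9)**2 = (-737/9)**2 = 543169/81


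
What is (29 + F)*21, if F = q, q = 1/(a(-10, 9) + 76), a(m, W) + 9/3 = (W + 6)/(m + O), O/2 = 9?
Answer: 364959/599 ≈ 609.28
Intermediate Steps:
O = 18 (O = 2*9 = 18)
a(m, W) = -3 + (6 + W)/(18 + m) (a(m, W) = -3 + (W + 6)/(m + 18) = -3 + (6 + W)/(18 + m))
q = 8/599 (q = 1/((-48 + 9 - 3*(-10))/(18 - 10) + 76) = 1/((-48 + 9 + 30)/8 + 76) = 1/((1/8)*(-9) + 76) = 1/(-9/8 + 76) = 1/(599/8) = 8/599 ≈ 0.013356)
F = 8/599 ≈ 0.013356
(29 + F)*21 = (29 + 8/599)*21 = (17379/599)*21 = 364959/599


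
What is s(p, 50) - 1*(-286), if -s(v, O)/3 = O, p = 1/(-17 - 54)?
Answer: 136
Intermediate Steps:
p = -1/71 (p = 1/(-71) = -1/71 ≈ -0.014085)
s(v, O) = -3*O
s(p, 50) - 1*(-286) = -3*50 - 1*(-286) = -150 + 286 = 136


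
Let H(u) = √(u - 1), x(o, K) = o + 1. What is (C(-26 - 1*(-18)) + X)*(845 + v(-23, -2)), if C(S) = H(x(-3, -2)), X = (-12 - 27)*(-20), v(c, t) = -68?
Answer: 606060 + 777*I*√3 ≈ 6.0606e+5 + 1345.8*I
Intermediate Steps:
x(o, K) = 1 + o
X = 780 (X = -39*(-20) = 780)
H(u) = √(-1 + u)
C(S) = I*√3 (C(S) = √(-1 + (1 - 3)) = √(-1 - 2) = √(-3) = I*√3)
(C(-26 - 1*(-18)) + X)*(845 + v(-23, -2)) = (I*√3 + 780)*(845 - 68) = (780 + I*√3)*777 = 606060 + 777*I*√3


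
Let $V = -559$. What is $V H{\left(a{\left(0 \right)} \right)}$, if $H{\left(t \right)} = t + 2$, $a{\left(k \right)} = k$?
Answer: $-1118$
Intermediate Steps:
$H{\left(t \right)} = 2 + t$
$V H{\left(a{\left(0 \right)} \right)} = - 559 \left(2 + 0\right) = \left(-559\right) 2 = -1118$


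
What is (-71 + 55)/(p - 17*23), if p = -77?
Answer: 4/117 ≈ 0.034188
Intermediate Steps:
(-71 + 55)/(p - 17*23) = (-71 + 55)/(-77 - 17*23) = -16/(-77 - 391) = -16/(-468) = -16*(-1/468) = 4/117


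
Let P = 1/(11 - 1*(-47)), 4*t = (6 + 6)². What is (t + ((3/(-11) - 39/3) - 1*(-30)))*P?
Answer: 10/11 ≈ 0.90909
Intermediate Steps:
t = 36 (t = (6 + 6)²/4 = (¼)*12² = (¼)*144 = 36)
P = 1/58 (P = 1/(11 + 47) = 1/58 ≈ 0.017241)
(t + ((3/(-11) - 39/3) - 1*(-30)))*P = (36 + ((3/(-11) - 39/3) - 1*(-30)))*(1/58) = (36 + ((3*(-1/11) - 39*⅓) + 30))*(1/58) = (36 + ((-3/11 - 13) + 30))*(1/58) = (36 + (-146/11 + 30))*(1/58) = (36 + 184/11)*(1/58) = (580/11)*(1/58) = 10/11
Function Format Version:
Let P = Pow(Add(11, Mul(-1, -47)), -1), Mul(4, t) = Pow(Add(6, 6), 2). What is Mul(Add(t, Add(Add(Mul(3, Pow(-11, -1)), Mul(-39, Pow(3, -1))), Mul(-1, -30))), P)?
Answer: Rational(10, 11) ≈ 0.90909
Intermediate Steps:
t = 36 (t = Mul(Rational(1, 4), Pow(Add(6, 6), 2)) = Mul(Rational(1, 4), Pow(12, 2)) = Mul(Rational(1, 4), 144) = 36)
P = Rational(1, 58) (P = Pow(Add(11, 47), -1) = Pow(58, -1) = Rational(1, 58) ≈ 0.017241)
Mul(Add(t, Add(Add(Mul(3, Pow(-11, -1)), Mul(-39, Pow(3, -1))), Mul(-1, -30))), P) = Mul(Add(36, Add(Add(Mul(3, Pow(-11, -1)), Mul(-39, Pow(3, -1))), Mul(-1, -30))), Rational(1, 58)) = Mul(Add(36, Add(Add(Mul(3, Rational(-1, 11)), Mul(-39, Rational(1, 3))), 30)), Rational(1, 58)) = Mul(Add(36, Add(Add(Rational(-3, 11), -13), 30)), Rational(1, 58)) = Mul(Add(36, Add(Rational(-146, 11), 30)), Rational(1, 58)) = Mul(Add(36, Rational(184, 11)), Rational(1, 58)) = Mul(Rational(580, 11), Rational(1, 58)) = Rational(10, 11)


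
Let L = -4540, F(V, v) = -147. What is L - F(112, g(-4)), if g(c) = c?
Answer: -4393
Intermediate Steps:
L - F(112, g(-4)) = -4540 - 1*(-147) = -4540 + 147 = -4393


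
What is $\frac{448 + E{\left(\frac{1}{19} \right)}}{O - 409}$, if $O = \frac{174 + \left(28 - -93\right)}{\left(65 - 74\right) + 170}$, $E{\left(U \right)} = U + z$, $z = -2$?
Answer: $- \frac{1364475}{1245526} \approx -1.0955$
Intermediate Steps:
$E{\left(U \right)} = -2 + U$ ($E{\left(U \right)} = U - 2 = -2 + U$)
$O = \frac{295}{161}$ ($O = \frac{174 + \left(28 + 93\right)}{-9 + 170} = \frac{174 + 121}{161} = 295 \cdot \frac{1}{161} = \frac{295}{161} \approx 1.8323$)
$\frac{448 + E{\left(\frac{1}{19} \right)}}{O - 409} = \frac{448 - \left(2 - \frac{1}{19}\right)}{\frac{295}{161} - 409} = \frac{448 + \left(-2 + \frac{1}{19}\right)}{\frac{295}{161} - 409} = \frac{448 - \frac{37}{19}}{- \frac{65554}{161}} = \frac{8475}{19} \left(- \frac{161}{65554}\right) = - \frac{1364475}{1245526}$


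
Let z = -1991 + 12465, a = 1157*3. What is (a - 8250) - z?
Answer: -15253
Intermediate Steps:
a = 3471
z = 10474
(a - 8250) - z = (3471 - 8250) - 1*10474 = -4779 - 10474 = -15253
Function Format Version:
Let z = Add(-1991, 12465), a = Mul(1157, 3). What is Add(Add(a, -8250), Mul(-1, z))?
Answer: -15253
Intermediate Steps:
a = 3471
z = 10474
Add(Add(a, -8250), Mul(-1, z)) = Add(Add(3471, -8250), Mul(-1, 10474)) = Add(-4779, -10474) = -15253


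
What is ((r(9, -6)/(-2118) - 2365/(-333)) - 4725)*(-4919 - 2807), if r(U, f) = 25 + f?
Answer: 4284725521747/117549 ≈ 3.6451e+7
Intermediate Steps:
((r(9, -6)/(-2118) - 2365/(-333)) - 4725)*(-4919 - 2807) = (((25 - 6)/(-2118) - 2365/(-333)) - 4725)*(-4919 - 2807) = ((19*(-1/2118) - 2365*(-1/333)) - 4725)*(-7726) = ((-19/2118 + 2365/333) - 4725)*(-7726) = (1667581/235098 - 4725)*(-7726) = -1109170469/235098*(-7726) = 4284725521747/117549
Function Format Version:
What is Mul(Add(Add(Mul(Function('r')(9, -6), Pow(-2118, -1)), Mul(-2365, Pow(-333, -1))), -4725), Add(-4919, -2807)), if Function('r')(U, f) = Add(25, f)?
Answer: Rational(4284725521747, 117549) ≈ 3.6451e+7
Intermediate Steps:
Mul(Add(Add(Mul(Function('r')(9, -6), Pow(-2118, -1)), Mul(-2365, Pow(-333, -1))), -4725), Add(-4919, -2807)) = Mul(Add(Add(Mul(Add(25, -6), Pow(-2118, -1)), Mul(-2365, Pow(-333, -1))), -4725), Add(-4919, -2807)) = Mul(Add(Add(Mul(19, Rational(-1, 2118)), Mul(-2365, Rational(-1, 333))), -4725), -7726) = Mul(Add(Add(Rational(-19, 2118), Rational(2365, 333)), -4725), -7726) = Mul(Add(Rational(1667581, 235098), -4725), -7726) = Mul(Rational(-1109170469, 235098), -7726) = Rational(4284725521747, 117549)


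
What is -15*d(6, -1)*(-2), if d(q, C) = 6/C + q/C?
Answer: -360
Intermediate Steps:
-15*d(6, -1)*(-2) = -15*(6 + 6)/(-1)*(-2) = -(-15)*12*(-2) = -15*(-12)*(-2) = 180*(-2) = -360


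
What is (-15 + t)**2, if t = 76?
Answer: 3721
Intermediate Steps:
(-15 + t)**2 = (-15 + 76)**2 = 61**2 = 3721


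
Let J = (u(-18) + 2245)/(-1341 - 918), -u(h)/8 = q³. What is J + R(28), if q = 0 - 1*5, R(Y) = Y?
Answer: 60007/2259 ≈ 26.564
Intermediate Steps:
q = -5 (q = 0 - 5 = -5)
u(h) = 1000 (u(h) = -8*(-5)³ = -8*(-125) = 1000)
J = -3245/2259 (J = (1000 + 2245)/(-1341 - 918) = 3245/(-2259) = 3245*(-1/2259) = -3245/2259 ≈ -1.4365)
J + R(28) = -3245/2259 + 28 = 60007/2259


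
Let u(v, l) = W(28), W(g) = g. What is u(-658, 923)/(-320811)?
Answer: -28/320811 ≈ -8.7279e-5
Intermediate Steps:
u(v, l) = 28
u(-658, 923)/(-320811) = 28/(-320811) = 28*(-1/320811) = -28/320811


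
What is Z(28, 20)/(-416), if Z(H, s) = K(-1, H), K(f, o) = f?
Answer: 1/416 ≈ 0.0024038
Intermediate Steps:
Z(H, s) = -1
Z(28, 20)/(-416) = -1/(-416) = -1*(-1/416) = 1/416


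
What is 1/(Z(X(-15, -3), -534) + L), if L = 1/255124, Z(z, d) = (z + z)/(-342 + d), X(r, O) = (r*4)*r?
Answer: -18624052/38268527 ≈ -0.48667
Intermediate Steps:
X(r, O) = 4*r**2 (X(r, O) = (4*r)*r = 4*r**2)
Z(z, d) = 2*z/(-342 + d) (Z(z, d) = (2*z)/(-342 + d) = 2*z/(-342 + d))
L = 1/255124 ≈ 3.9197e-6
1/(Z(X(-15, -3), -534) + L) = 1/(2*(4*(-15)**2)/(-342 - 534) + 1/255124) = 1/(2*(4*225)/(-876) + 1/255124) = 1/(2*900*(-1/876) + 1/255124) = 1/(-150/73 + 1/255124) = 1/(-38268527/18624052) = -18624052/38268527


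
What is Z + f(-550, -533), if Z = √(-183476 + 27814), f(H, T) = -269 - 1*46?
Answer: -315 + I*√155662 ≈ -315.0 + 394.54*I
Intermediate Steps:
f(H, T) = -315 (f(H, T) = -269 - 46 = -315)
Z = I*√155662 (Z = √(-155662) = I*√155662 ≈ 394.54*I)
Z + f(-550, -533) = I*√155662 - 315 = -315 + I*√155662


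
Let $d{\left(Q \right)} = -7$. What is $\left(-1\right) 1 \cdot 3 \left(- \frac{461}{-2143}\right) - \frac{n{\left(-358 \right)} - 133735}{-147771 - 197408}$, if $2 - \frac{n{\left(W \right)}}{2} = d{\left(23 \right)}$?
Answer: $- \frac{763938088}{739718597} \approx -1.0327$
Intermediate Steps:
$n{\left(W \right)} = 18$ ($n{\left(W \right)} = 4 - -14 = 4 + 14 = 18$)
$\left(-1\right) 1 \cdot 3 \left(- \frac{461}{-2143}\right) - \frac{n{\left(-358 \right)} - 133735}{-147771 - 197408} = \left(-1\right) 1 \cdot 3 \left(- \frac{461}{-2143}\right) - \frac{18 - 133735}{-147771 - 197408} = \left(-1\right) 3 \left(\left(-461\right) \left(- \frac{1}{2143}\right)\right) - - \frac{133717}{-345179} = \left(-3\right) \frac{461}{2143} - \left(-133717\right) \left(- \frac{1}{345179}\right) = - \frac{1383}{2143} - \frac{133717}{345179} = - \frac{763938088}{739718597}$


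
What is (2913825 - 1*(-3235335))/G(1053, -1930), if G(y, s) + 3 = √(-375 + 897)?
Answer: 35960 + 35960*√58 ≈ 3.0982e+5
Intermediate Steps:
G(y, s) = -3 + 3*√58 (G(y, s) = -3 + √(-375 + 897) = -3 + √522 = -3 + 3*√58)
(2913825 - 1*(-3235335))/G(1053, -1930) = (2913825 - 1*(-3235335))/(-3 + 3*√58) = (2913825 + 3235335)/(-3 + 3*√58) = 6149160/(-3 + 3*√58)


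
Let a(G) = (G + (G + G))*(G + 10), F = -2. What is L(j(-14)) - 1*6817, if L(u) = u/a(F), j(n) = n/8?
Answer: -1308857/192 ≈ -6817.0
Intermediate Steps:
a(G) = 3*G*(10 + G) (a(G) = (G + 2*G)*(10 + G) = (3*G)*(10 + G) = 3*G*(10 + G))
j(n) = n/8 (j(n) = n*(⅛) = n/8)
L(u) = -u/48 (L(u) = u/((3*(-2)*(10 - 2))) = u/((3*(-2)*8)) = u/(-48) = u*(-1/48) = -u/48)
L(j(-14)) - 1*6817 = -(-14)/384 - 1*6817 = -1/48*(-7/4) - 6817 = 7/192 - 6817 = -1308857/192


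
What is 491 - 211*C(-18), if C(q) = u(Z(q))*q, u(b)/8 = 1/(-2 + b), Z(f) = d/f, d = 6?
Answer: -87715/7 ≈ -12531.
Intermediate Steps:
Z(f) = 6/f
u(b) = 8/(-2 + b)
C(q) = 8*q/(-2 + 6/q) (C(q) = (8/(-2 + 6/q))*q = 8*q/(-2 + 6/q))
491 - 211*C(-18) = 491 - (-844)*(-18)²/(-3 - 18) = 491 - (-844)*324/(-21) = 491 - (-844)*324*(-1)/21 = 491 - 211*432/7 = 491 - 91152/7 = -87715/7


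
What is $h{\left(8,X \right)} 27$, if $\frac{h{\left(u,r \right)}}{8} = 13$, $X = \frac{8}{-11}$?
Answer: $2808$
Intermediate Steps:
$X = - \frac{8}{11}$ ($X = 8 \left(- \frac{1}{11}\right) = - \frac{8}{11} \approx -0.72727$)
$h{\left(u,r \right)} = 104$ ($h{\left(u,r \right)} = 8 \cdot 13 = 104$)
$h{\left(8,X \right)} 27 = 104 \cdot 27 = 2808$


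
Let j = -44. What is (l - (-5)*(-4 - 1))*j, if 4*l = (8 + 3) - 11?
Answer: 1100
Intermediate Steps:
l = 0 (l = ((8 + 3) - 11)/4 = (11 - 11)/4 = (¼)*0 = 0)
(l - (-5)*(-4 - 1))*j = (0 - (-5)*(-4 - 1))*(-44) = (0 - (-5)*(-5))*(-44) = (0 - 1*25)*(-44) = (0 - 25)*(-44) = -25*(-44) = 1100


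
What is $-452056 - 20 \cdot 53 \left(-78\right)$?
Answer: $-369376$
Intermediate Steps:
$-452056 - 20 \cdot 53 \left(-78\right) = -452056 - 1060 \left(-78\right) = -452056 - -82680 = -452056 + 82680 = -369376$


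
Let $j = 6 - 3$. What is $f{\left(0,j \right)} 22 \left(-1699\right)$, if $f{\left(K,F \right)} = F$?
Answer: $-112134$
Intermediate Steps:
$j = 3$ ($j = 6 - 3 = 3$)
$f{\left(0,j \right)} 22 \left(-1699\right) = 3 \cdot 22 \left(-1699\right) = 66 \left(-1699\right) = -112134$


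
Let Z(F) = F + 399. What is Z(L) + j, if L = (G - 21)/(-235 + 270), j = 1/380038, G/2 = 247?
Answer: 5486988679/13301330 ≈ 412.51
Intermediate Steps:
G = 494 (G = 2*247 = 494)
j = 1/380038 ≈ 2.6313e-6
L = 473/35 (L = (494 - 21)/(-235 + 270) = 473/35 ≈ 13.514)
Z(F) = 399 + F
Z(L) + j = (399 + 473/35) + 1/380038 = 14438/35 + 1/380038 = 5486988679/13301330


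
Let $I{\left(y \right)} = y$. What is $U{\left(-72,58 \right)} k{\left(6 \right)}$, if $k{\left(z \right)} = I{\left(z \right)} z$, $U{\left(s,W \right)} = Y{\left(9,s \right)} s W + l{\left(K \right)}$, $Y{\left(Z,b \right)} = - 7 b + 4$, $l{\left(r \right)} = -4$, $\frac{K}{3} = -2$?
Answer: $-76370832$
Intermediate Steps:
$K = -6$ ($K = 3 \left(-2\right) = -6$)
$Y{\left(Z,b \right)} = 4 - 7 b$
$U{\left(s,W \right)} = -4 + W s \left(4 - 7 s\right)$ ($U{\left(s,W \right)} = \left(4 - 7 s\right) s W - 4 = s \left(4 - 7 s\right) W - 4 = W s \left(4 - 7 s\right) - 4 = -4 + W s \left(4 - 7 s\right)$)
$k{\left(z \right)} = z^{2}$ ($k{\left(z \right)} = z z = z^{2}$)
$U{\left(-72,58 \right)} k{\left(6 \right)} = \left(-4 - 58 \left(-72\right) \left(-4 + 7 \left(-72\right)\right)\right) 6^{2} = \left(-4 - 58 \left(-72\right) \left(-4 - 504\right)\right) 36 = \left(-4 - 58 \left(-72\right) \left(-508\right)\right) 36 = \left(-4 - 2121408\right) 36 = \left(-2121412\right) 36 = -76370832$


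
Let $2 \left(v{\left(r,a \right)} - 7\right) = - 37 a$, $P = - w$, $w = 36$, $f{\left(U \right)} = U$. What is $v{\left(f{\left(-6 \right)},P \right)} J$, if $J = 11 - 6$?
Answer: $3365$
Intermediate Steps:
$P = -36$ ($P = \left(-1\right) 36 = -36$)
$v{\left(r,a \right)} = 7 - \frac{37 a}{2}$ ($v{\left(r,a \right)} = 7 + \frac{\left(-37\right) a}{2} = 7 - \frac{37 a}{2}$)
$J = 5$
$v{\left(f{\left(-6 \right)},P \right)} J = \left(7 - -666\right) 5 = \left(7 + 666\right) 5 = 673 \cdot 5 = 3365$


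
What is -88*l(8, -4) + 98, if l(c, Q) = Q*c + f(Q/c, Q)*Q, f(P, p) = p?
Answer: 1506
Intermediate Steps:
l(c, Q) = Q² + Q*c (l(c, Q) = Q*c + Q*Q = Q*c + Q² = Q² + Q*c)
-88*l(8, -4) + 98 = -(-352)*(-4 + 8) + 98 = -(-352)*4 + 98 = -88*(-16) + 98 = 1408 + 98 = 1506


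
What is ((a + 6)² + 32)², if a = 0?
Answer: 4624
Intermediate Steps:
((a + 6)² + 32)² = ((0 + 6)² + 32)² = (6² + 32)² = (36 + 32)² = 68² = 4624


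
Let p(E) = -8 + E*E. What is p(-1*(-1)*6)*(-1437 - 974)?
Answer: -67508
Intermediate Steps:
p(E) = -8 + E²
p(-1*(-1)*6)*(-1437 - 974) = (-8 + (-1*(-1)*6)²)*(-1437 - 974) = (-8 + (1*6)²)*(-2411) = (-8 + 6²)*(-2411) = (-8 + 36)*(-2411) = 28*(-2411) = -67508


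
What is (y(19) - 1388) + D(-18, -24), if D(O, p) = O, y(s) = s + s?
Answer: -1368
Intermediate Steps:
y(s) = 2*s
(y(19) - 1388) + D(-18, -24) = (2*19 - 1388) - 18 = (38 - 1388) - 18 = -1350 - 18 = -1368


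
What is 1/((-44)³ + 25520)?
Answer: -1/59664 ≈ -1.6761e-5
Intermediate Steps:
1/((-44)³ + 25520) = 1/(-85184 + 25520) = 1/(-59664) = -1/59664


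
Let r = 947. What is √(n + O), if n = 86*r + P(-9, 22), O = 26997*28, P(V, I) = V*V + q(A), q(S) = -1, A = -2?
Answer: √837438 ≈ 915.12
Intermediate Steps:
P(V, I) = -1 + V² (P(V, I) = V*V - 1 = V² - 1 = -1 + V²)
O = 755916
n = 81522 (n = 86*947 + (-1 + (-9)²) = 81442 + (-1 + 81) = 81442 + 80 = 81522)
√(n + O) = √(81522 + 755916) = √837438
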